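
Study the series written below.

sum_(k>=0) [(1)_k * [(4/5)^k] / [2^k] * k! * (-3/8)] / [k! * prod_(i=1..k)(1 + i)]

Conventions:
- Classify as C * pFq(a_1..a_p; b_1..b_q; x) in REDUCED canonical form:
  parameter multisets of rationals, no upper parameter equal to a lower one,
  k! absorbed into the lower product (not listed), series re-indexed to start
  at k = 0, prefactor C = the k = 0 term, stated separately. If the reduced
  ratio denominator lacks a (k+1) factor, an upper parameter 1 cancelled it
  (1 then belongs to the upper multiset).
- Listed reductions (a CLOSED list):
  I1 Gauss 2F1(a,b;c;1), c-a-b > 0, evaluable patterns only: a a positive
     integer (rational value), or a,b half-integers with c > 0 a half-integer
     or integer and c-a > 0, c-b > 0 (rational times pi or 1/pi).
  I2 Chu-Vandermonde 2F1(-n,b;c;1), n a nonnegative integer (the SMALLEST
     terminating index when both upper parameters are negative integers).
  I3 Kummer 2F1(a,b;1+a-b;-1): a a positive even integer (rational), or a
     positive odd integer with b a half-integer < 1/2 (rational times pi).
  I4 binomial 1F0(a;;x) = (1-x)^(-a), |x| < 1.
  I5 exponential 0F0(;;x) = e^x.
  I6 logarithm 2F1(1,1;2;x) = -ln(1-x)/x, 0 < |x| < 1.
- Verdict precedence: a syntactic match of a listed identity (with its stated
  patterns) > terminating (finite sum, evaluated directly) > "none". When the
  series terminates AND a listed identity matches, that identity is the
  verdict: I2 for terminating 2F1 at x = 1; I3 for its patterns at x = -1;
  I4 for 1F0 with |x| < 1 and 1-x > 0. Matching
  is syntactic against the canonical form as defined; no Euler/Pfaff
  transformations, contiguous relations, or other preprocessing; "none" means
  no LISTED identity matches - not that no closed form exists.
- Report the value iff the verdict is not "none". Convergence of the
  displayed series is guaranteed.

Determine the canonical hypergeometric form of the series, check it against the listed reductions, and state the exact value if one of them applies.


Reduced: x = 2/5, 2F1, upper = {1, 1}, lower = {2}, C = -3/8. Verdict: the logarithmic series (I6) matches (the logarithm: parameters (1,1;2), x = 2/5). Exact value: (15/16) * ln(3/5).

The tell: from the first term -3/8: the two k-th powers (prefactor -3/8) combine into one argument.
Consecutive-term ratio: r(k) = (2/5) * (k+1) (k+1) / [(k+2) (k+1)] - rational in k. x = (2/5); t_0 = -3/8; negate the roots.


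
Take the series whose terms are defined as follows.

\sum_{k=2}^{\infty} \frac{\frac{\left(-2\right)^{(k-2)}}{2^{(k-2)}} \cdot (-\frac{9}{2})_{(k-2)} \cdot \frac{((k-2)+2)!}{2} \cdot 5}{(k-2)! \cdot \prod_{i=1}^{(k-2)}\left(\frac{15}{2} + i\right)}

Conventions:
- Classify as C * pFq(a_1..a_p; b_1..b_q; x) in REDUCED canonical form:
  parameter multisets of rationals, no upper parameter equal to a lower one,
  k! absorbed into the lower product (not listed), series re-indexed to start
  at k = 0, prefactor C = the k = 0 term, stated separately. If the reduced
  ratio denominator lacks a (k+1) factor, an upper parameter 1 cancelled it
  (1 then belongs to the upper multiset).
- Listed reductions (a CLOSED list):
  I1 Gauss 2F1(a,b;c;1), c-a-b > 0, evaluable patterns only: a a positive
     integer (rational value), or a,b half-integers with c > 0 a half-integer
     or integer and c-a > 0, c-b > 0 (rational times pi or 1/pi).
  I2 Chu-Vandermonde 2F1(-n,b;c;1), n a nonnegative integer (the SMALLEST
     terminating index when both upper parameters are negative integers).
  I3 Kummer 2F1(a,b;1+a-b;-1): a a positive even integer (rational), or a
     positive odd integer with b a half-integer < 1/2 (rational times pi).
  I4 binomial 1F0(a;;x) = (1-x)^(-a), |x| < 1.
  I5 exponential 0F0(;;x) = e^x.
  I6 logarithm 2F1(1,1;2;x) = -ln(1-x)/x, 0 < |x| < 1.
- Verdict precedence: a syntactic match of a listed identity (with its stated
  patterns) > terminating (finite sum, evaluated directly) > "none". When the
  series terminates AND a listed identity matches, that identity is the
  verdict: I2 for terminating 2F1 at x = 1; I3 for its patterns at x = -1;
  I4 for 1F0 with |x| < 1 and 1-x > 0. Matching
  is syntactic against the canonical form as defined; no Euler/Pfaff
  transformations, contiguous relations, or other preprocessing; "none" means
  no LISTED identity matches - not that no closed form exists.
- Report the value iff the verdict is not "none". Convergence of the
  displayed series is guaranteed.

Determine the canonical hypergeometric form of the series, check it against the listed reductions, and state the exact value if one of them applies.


Structural cue: t_0 being 5, the lower running product (C = 5) is a rising factorial.
Ratio: r(k) = -1 * (k-\frac{9}{2}) (k+3) / [(k+\frac{17}{2}) (k+1)] - poly over poly, x = -1 from leading terms; C = 5 at k = 0.

Prefactor 5, argument -1: 2F1 with upper {-\frac{9}{2}, 3} over lower {\frac{17}{2}}. Verdict: Kummer (I3) fires (x = -1; c = \frac{17}{2} equals 1+a-b for upper {-\frac{9}{2}, 3}: listed pattern). Exact value: \frac{225225}{32768} \cdot \pi.


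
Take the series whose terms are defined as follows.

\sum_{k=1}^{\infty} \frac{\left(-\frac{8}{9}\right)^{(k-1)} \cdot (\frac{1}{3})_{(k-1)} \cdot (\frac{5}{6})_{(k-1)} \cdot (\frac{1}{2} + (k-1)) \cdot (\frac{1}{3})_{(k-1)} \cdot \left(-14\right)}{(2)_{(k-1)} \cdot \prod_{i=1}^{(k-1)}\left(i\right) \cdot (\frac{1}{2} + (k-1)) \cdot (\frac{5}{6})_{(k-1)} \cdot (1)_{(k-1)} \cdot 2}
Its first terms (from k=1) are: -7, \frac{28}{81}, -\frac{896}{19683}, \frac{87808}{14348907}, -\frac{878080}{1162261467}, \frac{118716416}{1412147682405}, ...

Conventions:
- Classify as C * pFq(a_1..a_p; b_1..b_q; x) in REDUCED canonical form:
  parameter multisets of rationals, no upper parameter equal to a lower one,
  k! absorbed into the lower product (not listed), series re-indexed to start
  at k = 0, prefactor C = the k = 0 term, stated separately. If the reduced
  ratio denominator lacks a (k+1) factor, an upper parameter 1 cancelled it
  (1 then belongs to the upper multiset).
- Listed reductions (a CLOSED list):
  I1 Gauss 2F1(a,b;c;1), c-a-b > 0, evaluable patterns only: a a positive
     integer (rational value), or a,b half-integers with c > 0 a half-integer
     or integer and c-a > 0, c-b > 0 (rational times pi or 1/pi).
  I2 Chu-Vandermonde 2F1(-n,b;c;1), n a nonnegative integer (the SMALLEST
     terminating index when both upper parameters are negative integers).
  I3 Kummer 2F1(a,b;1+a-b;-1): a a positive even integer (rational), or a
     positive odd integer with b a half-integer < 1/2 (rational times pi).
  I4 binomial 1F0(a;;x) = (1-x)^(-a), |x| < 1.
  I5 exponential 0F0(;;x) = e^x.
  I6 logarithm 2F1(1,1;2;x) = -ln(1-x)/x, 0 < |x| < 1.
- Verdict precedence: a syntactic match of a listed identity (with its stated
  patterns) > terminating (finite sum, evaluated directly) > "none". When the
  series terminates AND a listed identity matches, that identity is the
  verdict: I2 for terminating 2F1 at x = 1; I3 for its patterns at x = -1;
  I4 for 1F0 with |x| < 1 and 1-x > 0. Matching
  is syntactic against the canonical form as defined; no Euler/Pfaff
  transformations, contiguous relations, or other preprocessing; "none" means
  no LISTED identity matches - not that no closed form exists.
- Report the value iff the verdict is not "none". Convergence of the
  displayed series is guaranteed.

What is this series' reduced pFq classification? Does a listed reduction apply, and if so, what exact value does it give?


Canonical form: C = -7 times 2F2 with upper {\frac{1}{3}, \frac{1}{3}}, lower {1, 2}, x = -\frac{8}{9}. Verdict: no listed reduction: x = -\frac{8}{9} and upper {\frac{1}{3}, \frac{1}{3}} fail every I1-I6 pattern.

First insight: with t_0 = -7, the product of the first k integers (prefactor -7) is k!.
Term ratio: r(k) = -\frac{8}{9} * (k+\frac{1}{3}) (k+\frac{1}{3}) / [(k+1) (k+2) (k+1)] - rational in k, leading ratio -\frac{8}{9}; with t_0 = -7, classification follows.


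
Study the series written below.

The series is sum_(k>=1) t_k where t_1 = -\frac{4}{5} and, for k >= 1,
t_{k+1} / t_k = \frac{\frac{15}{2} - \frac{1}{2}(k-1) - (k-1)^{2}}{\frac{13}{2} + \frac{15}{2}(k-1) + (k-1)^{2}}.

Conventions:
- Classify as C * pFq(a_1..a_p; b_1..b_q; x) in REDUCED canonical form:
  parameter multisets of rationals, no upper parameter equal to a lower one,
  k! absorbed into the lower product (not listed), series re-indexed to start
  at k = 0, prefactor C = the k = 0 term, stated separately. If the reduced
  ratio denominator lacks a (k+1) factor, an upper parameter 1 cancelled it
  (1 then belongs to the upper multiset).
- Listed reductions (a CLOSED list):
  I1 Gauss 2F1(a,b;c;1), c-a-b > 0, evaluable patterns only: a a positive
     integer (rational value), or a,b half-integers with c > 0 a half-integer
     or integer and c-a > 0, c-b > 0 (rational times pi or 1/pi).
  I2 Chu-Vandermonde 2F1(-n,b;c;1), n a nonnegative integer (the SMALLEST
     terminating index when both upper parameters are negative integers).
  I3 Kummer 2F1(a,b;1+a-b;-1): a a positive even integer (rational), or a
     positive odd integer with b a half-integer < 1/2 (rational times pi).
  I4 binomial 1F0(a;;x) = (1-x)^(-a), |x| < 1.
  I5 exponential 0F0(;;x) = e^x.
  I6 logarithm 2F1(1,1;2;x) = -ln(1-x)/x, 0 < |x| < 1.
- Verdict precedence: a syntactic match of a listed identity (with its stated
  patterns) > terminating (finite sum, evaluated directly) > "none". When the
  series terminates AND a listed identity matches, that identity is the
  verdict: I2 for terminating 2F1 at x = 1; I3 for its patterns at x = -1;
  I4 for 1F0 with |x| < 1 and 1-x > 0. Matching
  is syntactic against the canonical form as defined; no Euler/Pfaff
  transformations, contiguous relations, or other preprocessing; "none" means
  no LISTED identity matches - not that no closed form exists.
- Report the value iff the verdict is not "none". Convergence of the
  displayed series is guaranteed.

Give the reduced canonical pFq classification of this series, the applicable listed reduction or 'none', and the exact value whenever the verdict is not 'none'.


Prefactor -\frac{4}{5}, argument -1: 2F1 with upper {-\frac{5}{2}, 3} over lower {\frac{13}{2}}. Verdict at x = -1: Kummer (I3) matches (x = -1; c = \frac{13}{2} equals 1+a-b for upper {-\frac{5}{2}, 3}: listed pattern). Its exact value is \left(-\frac{693}{1024}\right) \cdot \pi.

Key step: x = -1 and factor the ratio over Q (prefactor -4/5): negated roots = parameters.
Ratio: r(k) = -1 * (k-\frac{5}{2}) (k+3) / [(k+\frac{13}{2}) (k+1)] - poly over poly, x = -1 from leading terms; C = -\frac{4}{5} at k = 0.


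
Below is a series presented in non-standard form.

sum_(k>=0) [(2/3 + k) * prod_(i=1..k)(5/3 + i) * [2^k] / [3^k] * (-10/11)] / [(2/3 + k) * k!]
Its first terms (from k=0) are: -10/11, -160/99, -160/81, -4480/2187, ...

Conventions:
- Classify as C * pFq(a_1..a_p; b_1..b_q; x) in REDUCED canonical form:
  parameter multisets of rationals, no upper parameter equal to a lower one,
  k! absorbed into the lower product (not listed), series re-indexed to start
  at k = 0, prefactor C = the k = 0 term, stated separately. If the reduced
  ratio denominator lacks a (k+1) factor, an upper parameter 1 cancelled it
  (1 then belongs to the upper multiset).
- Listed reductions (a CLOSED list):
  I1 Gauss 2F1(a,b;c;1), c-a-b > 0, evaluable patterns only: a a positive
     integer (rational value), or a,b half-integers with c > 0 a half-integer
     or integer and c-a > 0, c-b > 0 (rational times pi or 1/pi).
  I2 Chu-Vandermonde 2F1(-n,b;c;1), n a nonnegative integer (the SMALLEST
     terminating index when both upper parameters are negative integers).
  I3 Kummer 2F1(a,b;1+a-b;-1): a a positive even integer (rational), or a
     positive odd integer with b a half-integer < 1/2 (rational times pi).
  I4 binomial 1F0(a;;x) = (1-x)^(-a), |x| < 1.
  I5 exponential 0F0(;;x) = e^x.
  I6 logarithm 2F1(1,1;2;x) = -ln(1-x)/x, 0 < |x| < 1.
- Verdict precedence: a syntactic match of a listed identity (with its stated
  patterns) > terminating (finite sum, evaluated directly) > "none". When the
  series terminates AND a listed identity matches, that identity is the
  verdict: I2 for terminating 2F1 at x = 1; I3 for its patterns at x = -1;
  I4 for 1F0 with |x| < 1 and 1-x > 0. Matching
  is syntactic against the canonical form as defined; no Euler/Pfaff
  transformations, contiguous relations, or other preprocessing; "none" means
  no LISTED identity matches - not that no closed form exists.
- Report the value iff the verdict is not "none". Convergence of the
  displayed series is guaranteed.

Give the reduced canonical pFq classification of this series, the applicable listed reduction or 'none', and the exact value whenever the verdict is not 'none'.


Prefactor -10/11, argument 2/3: 1F0 with upper {8/3} over lower {-}. Verdict (x = 2/3): the I4 binomial reduction applies (the 1F0 binomial series: exponent -8/3, x = 2/3). Value: (-10/11) * (1/3)^(-8/3).

The tell: from the first term -10/11: the running product (C = -10/11) telescopes to a rising factorial.
Term ratio: r(k) = (2/3) * (k+8/3) / [(k+1)] - rational in k. x = (2/3); t_0 = -10/11; negate the roots.


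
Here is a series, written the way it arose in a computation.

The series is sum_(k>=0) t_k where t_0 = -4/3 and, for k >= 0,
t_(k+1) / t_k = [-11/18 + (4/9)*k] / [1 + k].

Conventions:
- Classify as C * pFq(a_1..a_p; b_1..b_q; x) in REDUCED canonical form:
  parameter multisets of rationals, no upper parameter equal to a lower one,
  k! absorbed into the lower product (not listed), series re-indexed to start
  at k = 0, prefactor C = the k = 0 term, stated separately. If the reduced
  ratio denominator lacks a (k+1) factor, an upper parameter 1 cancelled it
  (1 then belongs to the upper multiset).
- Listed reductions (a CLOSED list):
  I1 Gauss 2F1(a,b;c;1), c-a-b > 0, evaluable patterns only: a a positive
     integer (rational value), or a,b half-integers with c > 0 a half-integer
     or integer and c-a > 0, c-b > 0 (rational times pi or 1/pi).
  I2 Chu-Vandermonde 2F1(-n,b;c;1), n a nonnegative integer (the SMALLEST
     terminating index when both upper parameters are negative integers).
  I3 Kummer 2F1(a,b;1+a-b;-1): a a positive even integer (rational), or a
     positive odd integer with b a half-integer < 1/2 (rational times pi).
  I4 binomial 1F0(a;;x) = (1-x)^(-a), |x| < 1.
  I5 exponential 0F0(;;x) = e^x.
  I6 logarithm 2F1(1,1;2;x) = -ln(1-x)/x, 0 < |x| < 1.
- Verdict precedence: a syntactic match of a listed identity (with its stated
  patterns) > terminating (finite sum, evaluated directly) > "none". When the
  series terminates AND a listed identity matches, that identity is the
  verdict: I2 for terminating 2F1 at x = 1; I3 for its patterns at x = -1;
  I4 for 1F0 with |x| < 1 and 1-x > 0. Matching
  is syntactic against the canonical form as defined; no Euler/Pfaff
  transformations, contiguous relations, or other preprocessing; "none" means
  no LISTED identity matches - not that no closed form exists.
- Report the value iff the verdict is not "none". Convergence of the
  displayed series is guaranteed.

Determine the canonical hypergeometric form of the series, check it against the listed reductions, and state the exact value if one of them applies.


Classification (C = -4/3): 1F0 with upper {-11/8}, lower {-}, argument x = 4/9. Verdict: the I4 binomial reduction fires (the 1F0 binomial series: exponent 11/8, x = 4/9). Its exact value is (-4/3) * (5/9)^(11/8).

The tell: x = (4/9) and the expanded ratio factors over Q; prefactor -4/3, roots give parameters.
Term ratio: r(k) = (4/9) * (k-11/8) / [(k+1)] - rational in k. x = (4/9); t_0 = -4/3; negate the roots.


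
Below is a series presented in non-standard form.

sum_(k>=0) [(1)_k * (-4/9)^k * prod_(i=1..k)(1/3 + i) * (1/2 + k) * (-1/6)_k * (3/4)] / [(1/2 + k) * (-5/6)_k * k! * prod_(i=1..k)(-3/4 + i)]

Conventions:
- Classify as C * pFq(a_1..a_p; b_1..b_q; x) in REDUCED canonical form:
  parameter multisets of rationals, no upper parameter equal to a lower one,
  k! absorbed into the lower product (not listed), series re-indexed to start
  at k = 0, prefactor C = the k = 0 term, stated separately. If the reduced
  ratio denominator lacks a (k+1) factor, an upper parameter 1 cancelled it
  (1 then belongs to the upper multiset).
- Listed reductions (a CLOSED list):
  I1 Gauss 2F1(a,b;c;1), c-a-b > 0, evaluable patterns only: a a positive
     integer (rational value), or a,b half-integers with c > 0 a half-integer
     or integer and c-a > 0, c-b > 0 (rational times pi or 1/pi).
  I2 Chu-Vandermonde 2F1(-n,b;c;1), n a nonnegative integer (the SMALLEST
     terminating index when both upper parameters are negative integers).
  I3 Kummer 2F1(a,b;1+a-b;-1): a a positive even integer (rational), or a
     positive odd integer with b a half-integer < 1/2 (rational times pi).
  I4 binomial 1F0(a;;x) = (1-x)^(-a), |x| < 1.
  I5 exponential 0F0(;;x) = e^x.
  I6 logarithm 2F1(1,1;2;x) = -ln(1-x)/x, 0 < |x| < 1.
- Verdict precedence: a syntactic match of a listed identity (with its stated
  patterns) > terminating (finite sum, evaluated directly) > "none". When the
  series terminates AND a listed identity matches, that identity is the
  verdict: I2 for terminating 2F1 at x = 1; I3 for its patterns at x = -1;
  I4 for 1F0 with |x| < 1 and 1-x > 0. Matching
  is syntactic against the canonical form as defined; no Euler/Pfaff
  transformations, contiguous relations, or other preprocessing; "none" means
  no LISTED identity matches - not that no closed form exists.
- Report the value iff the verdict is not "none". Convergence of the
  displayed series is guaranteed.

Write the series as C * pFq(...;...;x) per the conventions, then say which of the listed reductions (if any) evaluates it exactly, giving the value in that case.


This is 3/4 * 3F2(-1/6, 1, 4/3; -5/6, 1/4; -4/9) in reduced canonical form. Verdict: none - this 3F2 at x = -4/9 matches no listed pattern, and upper {-1/6, 1, 4/3} holds no stopper.

First insight: from the first term 3/4: the running product (prefactor 3/4) telescopes to a rising factorial.
Consecutive-term ratio: r(k) = (-4/9) * (k-1/6) (k+1) (k+4/3) / [(k-5/6) (k+1/4) (k+1)] - poly over poly, x = (-4/9) from leading terms; C = 3/4 at k = 0.


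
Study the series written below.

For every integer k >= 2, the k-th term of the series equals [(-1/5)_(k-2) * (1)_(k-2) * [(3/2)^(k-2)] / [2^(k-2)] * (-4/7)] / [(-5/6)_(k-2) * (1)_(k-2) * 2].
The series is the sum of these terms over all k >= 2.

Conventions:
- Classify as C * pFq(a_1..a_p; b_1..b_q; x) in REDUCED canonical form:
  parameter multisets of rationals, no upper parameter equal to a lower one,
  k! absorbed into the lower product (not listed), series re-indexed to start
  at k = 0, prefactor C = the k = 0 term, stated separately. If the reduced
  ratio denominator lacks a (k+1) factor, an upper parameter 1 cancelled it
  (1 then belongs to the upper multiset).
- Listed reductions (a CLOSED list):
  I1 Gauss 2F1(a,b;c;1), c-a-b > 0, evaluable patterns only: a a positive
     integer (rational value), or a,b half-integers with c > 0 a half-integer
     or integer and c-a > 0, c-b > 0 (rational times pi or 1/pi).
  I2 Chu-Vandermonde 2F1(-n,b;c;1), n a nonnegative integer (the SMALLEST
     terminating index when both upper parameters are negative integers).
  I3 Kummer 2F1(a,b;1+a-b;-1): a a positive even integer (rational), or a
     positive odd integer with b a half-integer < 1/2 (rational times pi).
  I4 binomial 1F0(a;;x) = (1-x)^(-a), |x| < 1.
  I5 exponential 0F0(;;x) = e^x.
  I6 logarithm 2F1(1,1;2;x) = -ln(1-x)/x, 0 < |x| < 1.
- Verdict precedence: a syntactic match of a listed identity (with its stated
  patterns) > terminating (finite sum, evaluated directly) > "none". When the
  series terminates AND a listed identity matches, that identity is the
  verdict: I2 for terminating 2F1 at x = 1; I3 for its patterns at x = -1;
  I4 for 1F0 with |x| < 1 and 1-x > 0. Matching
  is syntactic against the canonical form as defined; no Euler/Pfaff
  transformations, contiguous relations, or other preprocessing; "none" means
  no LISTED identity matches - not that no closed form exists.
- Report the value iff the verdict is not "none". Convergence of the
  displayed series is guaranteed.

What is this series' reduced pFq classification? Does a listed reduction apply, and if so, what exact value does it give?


Reduced: x = 3/4, 2F1, upper = {-1/5, 1}, lower = {-5/6}, C = -2/7. Verdict: none - this 2F1 at x = 3/4 matches no listed pattern, and upper {-1/5, 1} holds no stopper.

First insight: t_0 being -2/7, the constant factors (prefactor -2/7) combine into one prefactor.
Term ratio: r(k) = (3/4) * (k-1/5) (k+1) / [(k-5/6) (k+1)] ; factor over Q: parameters, x = (3/4), and C = -2/7.


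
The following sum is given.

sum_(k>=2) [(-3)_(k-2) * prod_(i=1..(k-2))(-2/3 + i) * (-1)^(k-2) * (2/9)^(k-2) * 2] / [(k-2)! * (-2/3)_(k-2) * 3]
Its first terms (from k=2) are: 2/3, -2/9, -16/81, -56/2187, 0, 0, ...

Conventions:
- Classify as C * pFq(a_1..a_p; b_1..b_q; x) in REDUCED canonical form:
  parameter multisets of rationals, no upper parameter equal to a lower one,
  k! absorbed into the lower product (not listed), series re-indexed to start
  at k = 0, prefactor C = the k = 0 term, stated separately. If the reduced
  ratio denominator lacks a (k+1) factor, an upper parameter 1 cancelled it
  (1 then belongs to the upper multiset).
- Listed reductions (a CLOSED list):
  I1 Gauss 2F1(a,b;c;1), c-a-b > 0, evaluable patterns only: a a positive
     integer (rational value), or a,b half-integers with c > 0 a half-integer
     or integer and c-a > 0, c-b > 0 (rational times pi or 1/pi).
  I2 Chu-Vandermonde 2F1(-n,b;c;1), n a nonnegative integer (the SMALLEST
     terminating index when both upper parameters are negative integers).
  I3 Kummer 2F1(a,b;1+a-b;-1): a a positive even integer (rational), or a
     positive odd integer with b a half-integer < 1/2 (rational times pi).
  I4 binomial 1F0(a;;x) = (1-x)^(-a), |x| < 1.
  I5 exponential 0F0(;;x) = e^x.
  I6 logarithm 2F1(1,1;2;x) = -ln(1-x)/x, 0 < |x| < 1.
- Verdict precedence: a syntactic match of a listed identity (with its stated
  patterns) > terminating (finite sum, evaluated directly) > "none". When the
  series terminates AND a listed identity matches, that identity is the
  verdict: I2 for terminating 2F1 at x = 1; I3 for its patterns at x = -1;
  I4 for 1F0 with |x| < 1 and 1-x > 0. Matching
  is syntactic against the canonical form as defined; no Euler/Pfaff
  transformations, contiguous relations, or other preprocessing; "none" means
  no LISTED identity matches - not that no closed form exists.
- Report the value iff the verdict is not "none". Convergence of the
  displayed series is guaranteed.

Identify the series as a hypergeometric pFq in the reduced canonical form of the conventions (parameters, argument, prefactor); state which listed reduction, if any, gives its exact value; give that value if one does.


Prefactor 2/3, argument -2/9: 2F1 with upper {-3, 1/3} over lower {-2/3}. Verdict: terminating. With -3 upstairs the series is a 4-term polynomial sum; evaluated term by term. Sum: 484/2187.

First insight: t_0 being 2/3, the (-1)^k factor (C = 2/3, x = -2/9) folds into the argument's sign.
Adjacent-term ratio: r(k) = (-2/9) * (k-3) (k+1/3) / [(k-2/3) (k+1)] - rational in k. x = (-2/9); t_0 = 2/3; negate the roots.


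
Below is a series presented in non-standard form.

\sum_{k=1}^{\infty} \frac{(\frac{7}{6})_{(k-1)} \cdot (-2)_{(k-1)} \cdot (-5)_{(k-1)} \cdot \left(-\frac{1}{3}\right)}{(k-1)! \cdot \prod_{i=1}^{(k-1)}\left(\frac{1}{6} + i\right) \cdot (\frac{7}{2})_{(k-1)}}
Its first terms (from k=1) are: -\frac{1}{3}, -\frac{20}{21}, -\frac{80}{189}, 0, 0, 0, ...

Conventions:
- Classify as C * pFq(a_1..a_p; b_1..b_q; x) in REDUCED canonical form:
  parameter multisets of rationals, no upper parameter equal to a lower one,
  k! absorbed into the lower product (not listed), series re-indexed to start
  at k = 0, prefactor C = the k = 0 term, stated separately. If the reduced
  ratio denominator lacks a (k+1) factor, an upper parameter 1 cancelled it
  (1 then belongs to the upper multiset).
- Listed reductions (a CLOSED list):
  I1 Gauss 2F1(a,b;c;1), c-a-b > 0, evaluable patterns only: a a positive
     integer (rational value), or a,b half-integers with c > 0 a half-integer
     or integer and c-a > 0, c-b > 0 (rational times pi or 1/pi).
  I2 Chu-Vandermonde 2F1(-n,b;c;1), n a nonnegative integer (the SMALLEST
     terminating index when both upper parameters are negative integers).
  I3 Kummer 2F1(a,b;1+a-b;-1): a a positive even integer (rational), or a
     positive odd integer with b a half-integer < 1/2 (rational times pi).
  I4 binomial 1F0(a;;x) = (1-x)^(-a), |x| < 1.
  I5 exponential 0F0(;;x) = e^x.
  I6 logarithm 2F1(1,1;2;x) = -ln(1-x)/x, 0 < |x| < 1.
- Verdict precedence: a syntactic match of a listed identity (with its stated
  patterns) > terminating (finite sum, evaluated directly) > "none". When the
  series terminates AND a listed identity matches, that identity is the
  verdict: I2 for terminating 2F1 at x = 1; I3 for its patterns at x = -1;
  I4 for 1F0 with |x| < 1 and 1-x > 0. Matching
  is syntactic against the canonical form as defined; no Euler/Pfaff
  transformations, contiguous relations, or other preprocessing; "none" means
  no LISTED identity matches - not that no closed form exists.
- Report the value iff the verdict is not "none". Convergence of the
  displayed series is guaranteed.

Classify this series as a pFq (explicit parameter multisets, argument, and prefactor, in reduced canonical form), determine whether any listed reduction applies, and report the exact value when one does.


Key observation: t_0 being -\frac{1}{3}, the lower running product (C = -1/3) is a rising factorial.
Ratio: r(k) = 1 * (k-5) (k-2) / [(k+\frac{7}{2}) (k+1)] - poly over poly, x = 1 from leading terms; C = -\frac{1}{3} at k = 0.

x = 1 here; the reduced form reads 2F1, upper {-5, -2}, lower {\frac{7}{2}}, C = -\frac{1}{3}. Verdict: Chu-Vandermonde (I2) matches (terminating 2F1 at x = 1 with n = 2, b = -5, c = \frac{7}{2}). Value: -\frac{323}{189}.


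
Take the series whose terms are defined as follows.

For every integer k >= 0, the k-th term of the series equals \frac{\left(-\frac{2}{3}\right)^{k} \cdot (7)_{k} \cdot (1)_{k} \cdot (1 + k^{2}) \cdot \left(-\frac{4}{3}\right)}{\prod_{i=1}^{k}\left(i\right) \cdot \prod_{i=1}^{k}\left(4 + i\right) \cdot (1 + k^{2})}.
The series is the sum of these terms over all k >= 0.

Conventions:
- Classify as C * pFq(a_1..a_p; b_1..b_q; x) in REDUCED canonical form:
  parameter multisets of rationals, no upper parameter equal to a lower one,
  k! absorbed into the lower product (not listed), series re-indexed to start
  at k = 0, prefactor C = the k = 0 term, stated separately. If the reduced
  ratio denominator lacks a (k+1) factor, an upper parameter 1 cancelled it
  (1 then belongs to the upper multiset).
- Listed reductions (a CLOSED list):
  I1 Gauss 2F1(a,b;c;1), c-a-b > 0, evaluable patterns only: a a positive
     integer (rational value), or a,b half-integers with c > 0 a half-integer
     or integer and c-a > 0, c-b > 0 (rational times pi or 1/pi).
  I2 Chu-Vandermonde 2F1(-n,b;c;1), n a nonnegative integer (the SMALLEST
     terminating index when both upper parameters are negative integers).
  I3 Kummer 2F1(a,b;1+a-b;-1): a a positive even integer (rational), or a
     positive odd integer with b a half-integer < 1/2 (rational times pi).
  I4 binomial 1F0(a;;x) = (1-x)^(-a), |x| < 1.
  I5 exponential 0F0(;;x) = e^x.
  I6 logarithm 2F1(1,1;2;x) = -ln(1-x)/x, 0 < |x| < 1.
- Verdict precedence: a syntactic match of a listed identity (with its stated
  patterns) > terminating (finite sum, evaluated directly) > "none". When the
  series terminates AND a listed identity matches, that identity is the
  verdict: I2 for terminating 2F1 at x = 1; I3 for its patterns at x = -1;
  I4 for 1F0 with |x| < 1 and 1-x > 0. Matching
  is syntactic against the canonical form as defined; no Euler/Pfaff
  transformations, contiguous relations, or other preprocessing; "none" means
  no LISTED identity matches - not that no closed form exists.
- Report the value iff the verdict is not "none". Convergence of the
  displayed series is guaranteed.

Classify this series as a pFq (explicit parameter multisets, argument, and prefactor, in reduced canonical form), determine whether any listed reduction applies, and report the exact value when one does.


With C = -\frac{4}{3}: the canonical form is 2F1(1, 7; 5; -\frac{2}{3}). Verdict: no listed reduction: x = -\frac{2}{3} and upper {1, 7} fail every I1-I6 pattern.

First insight: x = -\frac{2}{3} and striking the common factor k^2 + 1 reduces the term (C = -4/3).
Term ratio: r(k) = -\frac{2}{3} * (k+1) (k+7) / [(k+5) (k+1)] ; factor over Q: parameters, x = -\frac{2}{3}, and C = -\frac{4}{3}.


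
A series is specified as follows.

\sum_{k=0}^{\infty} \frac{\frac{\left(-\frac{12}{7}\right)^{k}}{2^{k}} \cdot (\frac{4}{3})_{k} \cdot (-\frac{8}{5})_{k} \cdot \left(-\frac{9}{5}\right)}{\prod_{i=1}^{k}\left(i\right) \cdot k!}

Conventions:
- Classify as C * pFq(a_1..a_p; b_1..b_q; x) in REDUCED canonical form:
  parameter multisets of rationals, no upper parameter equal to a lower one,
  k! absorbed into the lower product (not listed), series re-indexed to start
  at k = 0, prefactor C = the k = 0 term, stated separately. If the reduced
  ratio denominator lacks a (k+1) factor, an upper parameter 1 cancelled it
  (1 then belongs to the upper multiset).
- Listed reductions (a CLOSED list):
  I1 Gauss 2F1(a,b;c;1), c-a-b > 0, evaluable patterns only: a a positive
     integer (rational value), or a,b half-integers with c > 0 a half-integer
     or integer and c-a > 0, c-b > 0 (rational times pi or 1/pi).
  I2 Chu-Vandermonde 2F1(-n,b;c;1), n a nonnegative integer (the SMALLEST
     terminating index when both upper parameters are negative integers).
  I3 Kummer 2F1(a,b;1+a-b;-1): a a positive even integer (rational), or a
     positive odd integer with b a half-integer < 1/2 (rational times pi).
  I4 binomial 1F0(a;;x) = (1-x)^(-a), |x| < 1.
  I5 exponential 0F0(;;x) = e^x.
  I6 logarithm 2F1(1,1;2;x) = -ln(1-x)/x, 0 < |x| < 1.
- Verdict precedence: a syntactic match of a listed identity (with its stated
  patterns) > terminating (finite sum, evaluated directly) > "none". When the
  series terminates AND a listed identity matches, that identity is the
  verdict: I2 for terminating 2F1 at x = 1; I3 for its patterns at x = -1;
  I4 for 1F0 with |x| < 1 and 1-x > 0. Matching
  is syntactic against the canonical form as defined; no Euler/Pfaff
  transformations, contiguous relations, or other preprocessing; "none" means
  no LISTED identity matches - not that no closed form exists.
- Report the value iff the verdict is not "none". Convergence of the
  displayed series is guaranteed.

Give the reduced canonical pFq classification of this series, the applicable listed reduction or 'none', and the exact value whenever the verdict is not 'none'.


x = -\frac{6}{7} here; the reduced form reads 2F1, upper {-\frac{8}{5}, \frac{4}{3}}, lower {1}, C = -\frac{9}{5}. Verdict: none. No listed pattern accepts 2F1(-\frac{8}{5}, \frac{4}{3}; 1; -\frac{6}{7}).

The tell: t_0 being -\frac{9}{5}, the two k-th powers (C = -9/5) combine into one argument.
Step ratio: r(k) = -\frac{6}{7} * (k-\frac{8}{5}) (k+\frac{4}{3}) / [(k+1) (k+1)] - rational in k, leading ratio -\frac{6}{7}; with t_0 = -\frac{9}{5}, classification follows.


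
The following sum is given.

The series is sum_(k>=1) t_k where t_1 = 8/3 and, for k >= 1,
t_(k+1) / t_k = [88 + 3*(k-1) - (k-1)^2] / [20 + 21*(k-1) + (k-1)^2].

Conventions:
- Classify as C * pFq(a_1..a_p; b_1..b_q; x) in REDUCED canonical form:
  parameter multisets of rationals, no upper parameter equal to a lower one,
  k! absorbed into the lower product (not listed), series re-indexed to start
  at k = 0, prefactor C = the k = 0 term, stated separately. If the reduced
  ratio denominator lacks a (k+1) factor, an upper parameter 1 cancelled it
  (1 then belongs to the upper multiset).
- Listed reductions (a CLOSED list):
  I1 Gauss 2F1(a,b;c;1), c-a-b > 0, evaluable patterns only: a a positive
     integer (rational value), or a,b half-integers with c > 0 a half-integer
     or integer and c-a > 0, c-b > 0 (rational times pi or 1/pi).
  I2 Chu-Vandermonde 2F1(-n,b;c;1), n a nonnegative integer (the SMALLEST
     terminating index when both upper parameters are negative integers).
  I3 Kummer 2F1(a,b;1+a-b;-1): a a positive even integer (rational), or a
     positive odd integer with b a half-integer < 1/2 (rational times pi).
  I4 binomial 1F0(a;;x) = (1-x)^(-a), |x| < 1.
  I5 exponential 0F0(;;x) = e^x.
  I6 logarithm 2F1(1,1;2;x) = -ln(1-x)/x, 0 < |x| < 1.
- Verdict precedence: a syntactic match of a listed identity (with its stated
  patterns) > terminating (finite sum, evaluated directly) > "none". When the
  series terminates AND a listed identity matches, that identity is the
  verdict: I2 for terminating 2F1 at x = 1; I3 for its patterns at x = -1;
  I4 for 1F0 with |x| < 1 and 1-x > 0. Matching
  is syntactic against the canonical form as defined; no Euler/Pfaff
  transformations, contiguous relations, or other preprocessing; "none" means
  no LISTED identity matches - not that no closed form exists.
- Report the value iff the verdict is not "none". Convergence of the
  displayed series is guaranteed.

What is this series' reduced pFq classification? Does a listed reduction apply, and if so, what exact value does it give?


Reduced: x = -1, 2F1, upper = {-11, 8}, lower = {20}, C = 8/3. Verdict: Kummer's theorem (I3) applies (x = -1; c = 20 equals 1+a-b for upper {-11, 8}: listed pattern). Sum: 5168/35.

First insight: t_0 = 8/3 here, and roots of the ratio polynomials (prefactor 8/3) are the negated parameters.
Term ratio: r(k) = (-1) * (k-11) (k+8) / [(k+20) (k+1)] - poly over poly, x = (-1) from leading terms; C = 8/3 at k = 0.


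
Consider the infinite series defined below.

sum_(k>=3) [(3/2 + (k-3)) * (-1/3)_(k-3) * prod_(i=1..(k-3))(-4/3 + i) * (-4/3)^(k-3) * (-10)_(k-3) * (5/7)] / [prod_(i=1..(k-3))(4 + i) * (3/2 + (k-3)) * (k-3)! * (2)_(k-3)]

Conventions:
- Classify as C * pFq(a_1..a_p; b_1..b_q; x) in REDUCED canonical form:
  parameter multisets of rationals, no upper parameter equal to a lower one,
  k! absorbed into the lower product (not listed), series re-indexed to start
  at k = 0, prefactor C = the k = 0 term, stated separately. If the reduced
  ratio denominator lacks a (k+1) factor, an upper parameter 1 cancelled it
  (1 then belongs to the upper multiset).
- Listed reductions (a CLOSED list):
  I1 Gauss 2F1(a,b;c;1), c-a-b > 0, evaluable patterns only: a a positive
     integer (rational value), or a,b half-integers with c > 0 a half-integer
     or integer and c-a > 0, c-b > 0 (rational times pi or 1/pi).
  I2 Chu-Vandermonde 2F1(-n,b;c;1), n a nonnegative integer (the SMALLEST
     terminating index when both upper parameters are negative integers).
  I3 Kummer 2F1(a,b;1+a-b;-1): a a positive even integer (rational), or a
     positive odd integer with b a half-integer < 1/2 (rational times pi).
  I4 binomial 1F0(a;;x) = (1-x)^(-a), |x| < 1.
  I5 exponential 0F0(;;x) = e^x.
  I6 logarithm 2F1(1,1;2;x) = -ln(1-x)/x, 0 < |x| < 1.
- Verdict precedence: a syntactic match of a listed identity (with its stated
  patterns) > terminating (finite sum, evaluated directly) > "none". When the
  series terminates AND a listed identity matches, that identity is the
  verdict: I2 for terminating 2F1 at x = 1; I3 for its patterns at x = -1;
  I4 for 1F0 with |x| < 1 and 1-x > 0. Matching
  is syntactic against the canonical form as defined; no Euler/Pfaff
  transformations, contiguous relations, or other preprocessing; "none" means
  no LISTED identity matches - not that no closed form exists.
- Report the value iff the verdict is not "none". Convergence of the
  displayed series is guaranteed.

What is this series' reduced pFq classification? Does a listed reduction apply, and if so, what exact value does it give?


The series (x = -4/3) is 3F2: upper {-10, -1/3, -1/3}, lower {2, 5}, prefactor 5/7. Verdict: terminating - no listed pattern fits, but -10 in the upper list cuts the series at k = 10; direct evaluation. Value: 103866938857410886805/122927506308242280099.

First insight: t_0 being 5/7, the factor k + 3/2 cancels (top and bottom), leaving C = 5/7.
Step ratio: r(k) = (-4/3) * (k-10) (k-1/3) (k-1/3) / [(k+2) (k+5) (k+1)] - rational; roots negated = parameters, x = (-4/3), C = 5/7.


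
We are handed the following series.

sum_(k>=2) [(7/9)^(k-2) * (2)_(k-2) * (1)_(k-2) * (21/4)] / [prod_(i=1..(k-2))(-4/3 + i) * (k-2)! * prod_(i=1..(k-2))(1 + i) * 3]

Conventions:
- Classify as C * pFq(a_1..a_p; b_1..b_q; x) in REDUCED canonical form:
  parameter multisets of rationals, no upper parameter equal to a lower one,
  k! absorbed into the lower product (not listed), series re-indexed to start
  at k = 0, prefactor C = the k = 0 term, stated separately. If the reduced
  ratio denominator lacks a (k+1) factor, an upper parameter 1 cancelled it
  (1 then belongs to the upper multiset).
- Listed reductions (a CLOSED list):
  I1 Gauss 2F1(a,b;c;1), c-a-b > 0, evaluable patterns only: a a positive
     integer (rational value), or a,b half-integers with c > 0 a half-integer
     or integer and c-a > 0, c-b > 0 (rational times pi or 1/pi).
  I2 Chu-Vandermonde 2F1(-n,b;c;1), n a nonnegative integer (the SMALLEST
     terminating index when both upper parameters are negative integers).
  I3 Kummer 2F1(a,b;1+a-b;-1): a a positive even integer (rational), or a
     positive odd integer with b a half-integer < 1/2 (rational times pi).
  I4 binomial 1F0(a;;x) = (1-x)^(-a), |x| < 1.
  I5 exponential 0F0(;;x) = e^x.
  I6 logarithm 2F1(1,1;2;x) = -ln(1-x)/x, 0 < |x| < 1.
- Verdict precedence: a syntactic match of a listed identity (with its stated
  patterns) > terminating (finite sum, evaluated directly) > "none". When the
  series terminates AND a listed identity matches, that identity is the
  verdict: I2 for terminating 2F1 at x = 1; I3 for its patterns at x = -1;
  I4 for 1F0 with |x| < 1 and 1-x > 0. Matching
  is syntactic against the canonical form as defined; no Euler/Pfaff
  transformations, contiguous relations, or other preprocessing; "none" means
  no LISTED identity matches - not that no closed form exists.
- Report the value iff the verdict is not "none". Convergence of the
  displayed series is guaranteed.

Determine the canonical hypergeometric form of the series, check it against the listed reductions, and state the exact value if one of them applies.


The series (x = 7/9) is 1F1: upper {1}, lower {-1/3}, prefactor 7/4. Verdict: none here - no I1-I6 shape fits x = 7/9 with lower {-1/3}.

First insight: t_0 being 7/4, the parameter 2 appears in both the upper and lower lists and cancels.
Term ratio: r(k) = (7/9) * (k+1) / [(k-1/3) (k+1)] - rational in k. x = (7/9); t_0 = 7/4; negate the roots.


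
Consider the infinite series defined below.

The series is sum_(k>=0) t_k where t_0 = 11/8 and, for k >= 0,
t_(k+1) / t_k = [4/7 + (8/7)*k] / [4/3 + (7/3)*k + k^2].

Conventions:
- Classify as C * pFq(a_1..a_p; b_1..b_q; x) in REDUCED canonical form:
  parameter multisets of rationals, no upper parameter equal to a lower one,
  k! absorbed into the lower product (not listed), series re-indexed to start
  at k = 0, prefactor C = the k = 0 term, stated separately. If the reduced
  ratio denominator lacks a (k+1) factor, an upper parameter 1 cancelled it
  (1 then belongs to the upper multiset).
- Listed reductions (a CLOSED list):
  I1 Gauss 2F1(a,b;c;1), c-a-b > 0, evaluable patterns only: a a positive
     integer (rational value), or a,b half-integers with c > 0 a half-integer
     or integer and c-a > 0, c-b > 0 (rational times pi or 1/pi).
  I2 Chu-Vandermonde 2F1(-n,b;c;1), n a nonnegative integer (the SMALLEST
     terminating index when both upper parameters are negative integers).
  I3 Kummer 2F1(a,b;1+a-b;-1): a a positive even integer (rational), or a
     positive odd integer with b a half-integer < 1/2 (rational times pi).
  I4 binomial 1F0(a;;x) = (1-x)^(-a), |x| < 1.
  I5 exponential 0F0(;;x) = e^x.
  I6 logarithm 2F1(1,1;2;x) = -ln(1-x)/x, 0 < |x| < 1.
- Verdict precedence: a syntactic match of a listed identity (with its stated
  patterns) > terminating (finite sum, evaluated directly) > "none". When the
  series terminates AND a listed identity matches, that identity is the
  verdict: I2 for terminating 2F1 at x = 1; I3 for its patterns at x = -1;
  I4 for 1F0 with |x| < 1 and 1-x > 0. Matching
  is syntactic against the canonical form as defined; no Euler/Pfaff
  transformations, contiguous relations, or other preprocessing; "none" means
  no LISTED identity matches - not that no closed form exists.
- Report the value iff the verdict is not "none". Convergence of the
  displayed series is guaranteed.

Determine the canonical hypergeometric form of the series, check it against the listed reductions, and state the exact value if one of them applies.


Reduced: x = 8/7, 1F1, upper = {1/2}, lower = {4/3}, C = 11/8. Verdict: none. A 1F1 with upper {1/2} fits none of I1-I6 at x = 8/7; the sum runs forever.

Key observation: with t_0 = 11/8, the expanded ratio factors over Q; C = 11/8, x = 8/7, roots give parameters.
Ratio: r(k) = (8/7) * (k+1/2) / [(k+4/3) (k+1)] - poly over poly, x = (8/7) from leading terms; C = 11/8 at k = 0.
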